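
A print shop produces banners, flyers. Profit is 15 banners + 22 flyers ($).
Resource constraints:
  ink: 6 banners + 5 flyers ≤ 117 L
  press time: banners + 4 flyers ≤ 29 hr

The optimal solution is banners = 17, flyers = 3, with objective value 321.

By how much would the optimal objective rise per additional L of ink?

2

At the optimum: ink uses 117 of 117 (binding); press time uses 29 of 29 (binding).
Dual feasibility on the basic columns requires 6·y_ink + 1·y_press time = 15, 5·y_ink + 4·y_press time = 22.
This yields shadow prices y_ink = 2, y_press time = 3.
Shadow price of ink = 2.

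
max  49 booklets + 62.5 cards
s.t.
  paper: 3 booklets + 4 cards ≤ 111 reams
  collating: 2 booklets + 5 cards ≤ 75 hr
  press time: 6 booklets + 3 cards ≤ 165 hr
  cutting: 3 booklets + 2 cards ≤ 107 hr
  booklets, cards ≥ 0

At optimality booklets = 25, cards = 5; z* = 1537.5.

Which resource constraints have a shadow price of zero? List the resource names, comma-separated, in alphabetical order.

paper: 95/111 (slack 16)
collating: 75/75 (binding)
press time: 165/165 (binding)
cutting: 85/107 (slack 22)
By complementary slackness, a constraint with positive slack has shadow price 0 → cutting, paper.

cutting, paper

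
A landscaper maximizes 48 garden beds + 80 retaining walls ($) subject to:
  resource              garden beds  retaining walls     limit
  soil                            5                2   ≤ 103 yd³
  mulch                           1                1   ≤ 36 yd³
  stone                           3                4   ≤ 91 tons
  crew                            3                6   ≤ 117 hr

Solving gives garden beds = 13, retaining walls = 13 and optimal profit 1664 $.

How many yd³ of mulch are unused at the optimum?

10

mulch used = 1·13 + 1·13 = 26; slack = 36 − 26 = 10.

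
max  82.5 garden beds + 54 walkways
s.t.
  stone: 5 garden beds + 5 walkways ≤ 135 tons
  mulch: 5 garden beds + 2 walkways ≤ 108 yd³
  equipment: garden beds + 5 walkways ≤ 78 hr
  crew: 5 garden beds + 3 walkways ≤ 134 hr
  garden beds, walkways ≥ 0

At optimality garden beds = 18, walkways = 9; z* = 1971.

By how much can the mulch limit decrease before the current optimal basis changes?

Binding constraints: stone, mulch. The basis is B = [[5,5],[5,2]] with det -15.
Per unit decrease in mulch, x* moves by d = (-0.3333, 0.3333).
The basis stays optimal until equipment becomes binding; allowable decrease = 11.25 yd³.

11.25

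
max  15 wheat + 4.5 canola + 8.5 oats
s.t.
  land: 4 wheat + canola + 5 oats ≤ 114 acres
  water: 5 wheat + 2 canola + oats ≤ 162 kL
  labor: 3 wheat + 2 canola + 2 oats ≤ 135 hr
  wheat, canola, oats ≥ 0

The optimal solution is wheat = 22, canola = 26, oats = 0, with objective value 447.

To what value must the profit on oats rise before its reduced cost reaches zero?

Binding: land and water. Non-binding: labor (17 unused).
By complementary slackness, y = 0 for the non-binding constraint.
From A_Bᵀ y = c: 4·y_land + 5·y_water = 15; 1·y_land + 2·y_water = 4.5.
Solving: y_land = 2.5, y_water = 1.
oats enters the basis when its profit ≥ yᵀa₃ = 2.5·5 + 1·1 = 13.5.

13.5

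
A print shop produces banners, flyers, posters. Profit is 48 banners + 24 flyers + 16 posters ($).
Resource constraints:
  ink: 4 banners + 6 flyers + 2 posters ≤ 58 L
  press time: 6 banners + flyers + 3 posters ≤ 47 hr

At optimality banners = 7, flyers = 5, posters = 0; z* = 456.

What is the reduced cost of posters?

-8

At the optimum: ink uses 58 of 58 (binding); press time uses 47 of 47 (binding).
The binding rows give the dual system: 4·y_ink + 6·y_press time = 48 and 6·y_ink + 1·y_press time = 24.
This yields shadow prices y_ink = 3, y_press time = 6.
Reduced cost of posters: c₃ − yᵀa₃ = 16 − (3·2 + 6·3) = 16 − 24 = -8.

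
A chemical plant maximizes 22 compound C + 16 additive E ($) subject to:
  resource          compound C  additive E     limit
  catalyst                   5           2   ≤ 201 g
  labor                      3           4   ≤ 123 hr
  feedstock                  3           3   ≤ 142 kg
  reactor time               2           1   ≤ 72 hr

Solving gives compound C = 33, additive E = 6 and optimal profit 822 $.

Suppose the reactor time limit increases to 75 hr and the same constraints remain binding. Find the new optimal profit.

Check each constraint at x*: catalyst 177/201 (slack 24); labor 123/123 (tight); feedstock 117/142 (slack 25); reactor time 72/72 (tight).
Since catalyst, feedstock are not tight, their duals are 0.
The binding rows give the dual system: 3·y_labor + 2·y_reactor time = 22 and 4·y_labor + 1·y_reactor time = 16.
This yields shadow prices y_labor = 2, y_reactor time = 8.
Δz = y_reactor time·Δb = 8 × (3) = 24, so new z* = 822 + 24 = 846.

846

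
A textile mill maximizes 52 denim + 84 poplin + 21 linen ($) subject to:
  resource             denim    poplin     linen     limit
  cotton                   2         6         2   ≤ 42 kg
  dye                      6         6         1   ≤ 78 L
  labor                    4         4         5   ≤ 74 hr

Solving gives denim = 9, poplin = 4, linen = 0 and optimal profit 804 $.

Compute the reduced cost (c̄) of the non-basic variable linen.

-1

Check each constraint at x*: cotton 42/42 (tight); dye 78/78 (tight); labor 52/74 (slack 22).
Since labor is not tight, its dual is 0.
From A_Bᵀ y = c: 2·y_cotton + 6·y_dye = 52; 6·y_cotton + 6·y_dye = 84.
This yields shadow prices y_cotton = 8, y_dye = 6.
Reduced cost of linen: c₃ − yᵀa₃ = 21 − (8·2 + 6·1) = 21 − 22 = -1.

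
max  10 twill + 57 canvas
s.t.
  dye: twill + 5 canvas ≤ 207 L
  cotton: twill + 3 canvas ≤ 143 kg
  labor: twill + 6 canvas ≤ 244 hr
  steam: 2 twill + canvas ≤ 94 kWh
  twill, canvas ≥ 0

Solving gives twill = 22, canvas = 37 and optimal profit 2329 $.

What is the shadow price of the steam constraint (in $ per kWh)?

Binding: dye and labor. Non-binding: cotton (10 unused), steam (13 unused).
Slack constraints have shadow price 0 (complementary slackness).
The binding rows give the dual system: 1·y_dye + 1·y_labor = 10 and 5·y_dye + 6·y_labor = 57.
This yields shadow prices y_dye = 3, y_labor = 7.
Shadow price of steam = 0.

0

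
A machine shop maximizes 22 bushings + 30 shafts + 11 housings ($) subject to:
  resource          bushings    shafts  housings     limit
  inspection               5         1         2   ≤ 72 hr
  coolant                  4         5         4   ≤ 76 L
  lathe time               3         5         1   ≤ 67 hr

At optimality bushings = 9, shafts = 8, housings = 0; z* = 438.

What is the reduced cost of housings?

Binding: coolant and lathe time. Non-binding: inspection (19 unused).
Slack constraints have shadow price 0 (complementary slackness).
The binding rows give the dual system: 4·y_coolant + 3·y_lathe time = 22 and 5·y_coolant + 5·y_lathe time = 30.
Solving: y_coolant = 4, y_lathe time = 2.
Reduced cost of housings: c₃ − yᵀa₃ = 11 − (4·4 + 2·1) = 11 − 18 = -7.

-7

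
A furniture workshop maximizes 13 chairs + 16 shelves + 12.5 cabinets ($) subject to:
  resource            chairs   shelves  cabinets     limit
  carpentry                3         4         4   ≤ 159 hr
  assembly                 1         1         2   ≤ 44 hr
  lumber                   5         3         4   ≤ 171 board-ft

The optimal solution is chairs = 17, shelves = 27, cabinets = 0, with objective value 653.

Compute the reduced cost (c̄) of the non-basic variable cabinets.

-7.5

Binding: carpentry and assembly. Non-binding: lumber (5 unused).
Slack constraints have shadow price 0 (complementary slackness).
The binding rows give the dual system: 3·y_carpentry + 1·y_assembly = 13 and 4·y_carpentry + 1·y_assembly = 16.
Solving: y_carpentry = 3, y_assembly = 4.
Reduced cost of cabinets: c₃ − yᵀa₃ = 12.5 − (3·4 + 4·2) = 12.5 − 20 = -7.5.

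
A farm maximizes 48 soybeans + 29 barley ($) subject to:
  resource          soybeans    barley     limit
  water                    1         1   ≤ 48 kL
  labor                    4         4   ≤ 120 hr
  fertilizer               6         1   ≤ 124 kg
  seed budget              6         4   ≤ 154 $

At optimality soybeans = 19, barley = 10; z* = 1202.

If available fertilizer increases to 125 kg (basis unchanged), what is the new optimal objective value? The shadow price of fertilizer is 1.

1203

Δb = 1, so new z* = 1202 + (1)·(1) = 1202 + 1 = 1203.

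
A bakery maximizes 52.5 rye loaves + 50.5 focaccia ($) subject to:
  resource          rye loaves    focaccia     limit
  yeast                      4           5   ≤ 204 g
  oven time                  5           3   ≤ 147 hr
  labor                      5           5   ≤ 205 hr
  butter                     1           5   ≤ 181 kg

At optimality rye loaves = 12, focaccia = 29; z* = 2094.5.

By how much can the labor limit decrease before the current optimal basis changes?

Binding constraints: oven time, labor. The basis is B = [[5,3],[5,5]] with det 10.
Per unit decrease in labor, x* moves by d = (0.3, -0.5).
The basis stays optimal until focaccia reaches 0; allowable decrease = 58 hr.

58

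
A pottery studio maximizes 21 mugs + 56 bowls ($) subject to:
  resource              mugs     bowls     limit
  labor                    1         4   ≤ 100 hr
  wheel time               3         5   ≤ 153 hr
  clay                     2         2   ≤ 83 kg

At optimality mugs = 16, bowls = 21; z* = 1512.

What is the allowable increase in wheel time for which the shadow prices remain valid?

Binding constraints: labor, wheel time. The basis is B = [[1,4],[3,5]] with det -7.
Per unit increase in wheel time, x* moves by d = (0.5714, -0.1429).
The basis stays optimal until clay becomes binding; allowable increase = 10.5 hr.

10.5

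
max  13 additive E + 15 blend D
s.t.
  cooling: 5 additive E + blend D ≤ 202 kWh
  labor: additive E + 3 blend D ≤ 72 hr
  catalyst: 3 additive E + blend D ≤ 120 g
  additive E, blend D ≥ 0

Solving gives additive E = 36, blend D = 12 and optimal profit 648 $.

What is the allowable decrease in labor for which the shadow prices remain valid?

Binding constraints: labor, catalyst. The basis is B = [[1,3],[3,1]] with det -8.
Per unit decrease in labor, x* moves by d = (0.125, -0.375).
The basis stays optimal until blend D reaches 0; allowable decrease = 32 hr.

32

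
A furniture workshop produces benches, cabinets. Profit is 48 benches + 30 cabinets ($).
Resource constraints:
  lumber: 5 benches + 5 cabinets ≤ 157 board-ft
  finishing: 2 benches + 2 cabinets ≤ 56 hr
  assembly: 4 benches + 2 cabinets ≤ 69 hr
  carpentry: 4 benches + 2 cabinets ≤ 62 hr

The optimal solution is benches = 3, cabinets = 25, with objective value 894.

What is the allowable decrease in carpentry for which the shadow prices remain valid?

Binding constraints: finishing, carpentry. The basis is B = [[2,2],[4,2]] with det -4.
Per unit decrease in carpentry, x* moves by d = (-0.5, 0.5).
The basis stays optimal until benches reaches 0; allowable decrease = 6 hr.

6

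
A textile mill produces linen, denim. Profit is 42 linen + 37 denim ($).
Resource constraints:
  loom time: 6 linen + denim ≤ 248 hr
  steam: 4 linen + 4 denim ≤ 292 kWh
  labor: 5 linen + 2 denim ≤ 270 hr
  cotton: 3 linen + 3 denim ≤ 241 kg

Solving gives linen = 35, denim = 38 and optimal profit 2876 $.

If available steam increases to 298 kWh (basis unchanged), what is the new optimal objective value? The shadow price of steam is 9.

2930

Δb = 6, so new z* = 2876 + (9)·(6) = 2876 + 54 = 2930.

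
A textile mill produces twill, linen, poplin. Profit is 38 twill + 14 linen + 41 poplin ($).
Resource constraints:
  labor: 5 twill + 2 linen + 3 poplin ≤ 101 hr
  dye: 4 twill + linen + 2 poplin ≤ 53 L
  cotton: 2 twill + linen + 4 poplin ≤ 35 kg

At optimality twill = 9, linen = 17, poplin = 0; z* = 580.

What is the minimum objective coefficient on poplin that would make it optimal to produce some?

Binding: dye and cotton. Non-binding: labor (22 unused).
Slack constraints have shadow price 0 (complementary slackness).
The binding rows give the dual system: 4·y_dye + 2·y_cotton = 38 and 1·y_dye + 1·y_cotton = 14.
This yields shadow prices y_dye = 5, y_cotton = 9.
poplin enters the basis when its profit ≥ yᵀa₃ = 5·2 + 9·4 = 46.

46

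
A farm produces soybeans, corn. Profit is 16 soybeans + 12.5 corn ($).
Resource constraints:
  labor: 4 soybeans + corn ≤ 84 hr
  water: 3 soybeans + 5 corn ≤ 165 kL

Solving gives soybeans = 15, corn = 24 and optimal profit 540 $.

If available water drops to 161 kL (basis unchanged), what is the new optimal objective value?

532

Both labor and water are binding at x*.
From A_Bᵀ y = c: 4·y_labor + 3·y_water = 16; 1·y_labor + 5·y_water = 12.5.
Solving: y_labor = 2.5, y_water = 2.
Δz = y_water·Δb = 2 × (-4) = -8, so new z* = 540 − 8 = 532.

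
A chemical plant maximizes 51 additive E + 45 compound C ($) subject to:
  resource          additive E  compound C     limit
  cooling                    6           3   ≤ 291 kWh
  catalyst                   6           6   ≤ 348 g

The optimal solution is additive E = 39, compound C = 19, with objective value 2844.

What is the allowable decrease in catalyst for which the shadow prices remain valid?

Binding constraints: cooling, catalyst. The basis is B = [[6,3],[6,6]] with det 18.
Per unit decrease in catalyst, x* moves by d = (0.1667, -0.3333).
The basis stays optimal until compound C reaches 0; allowable decrease = 57 g.

57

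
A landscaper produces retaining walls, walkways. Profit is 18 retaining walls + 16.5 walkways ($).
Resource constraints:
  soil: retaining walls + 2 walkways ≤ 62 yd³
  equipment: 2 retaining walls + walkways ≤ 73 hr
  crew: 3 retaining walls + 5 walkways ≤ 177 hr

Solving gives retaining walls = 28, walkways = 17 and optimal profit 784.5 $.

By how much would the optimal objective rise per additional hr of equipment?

6.5

Binding: soil and equipment. Non-binding: crew (8 unused).
Since crew is not tight, its dual is 0.
Dual feasibility on the basic columns requires 1·y_soil + 2·y_equipment = 18, 2·y_soil + 1·y_equipment = 16.5.
This yields shadow prices y_soil = 5, y_equipment = 6.5.
Shadow price of equipment = 6.5.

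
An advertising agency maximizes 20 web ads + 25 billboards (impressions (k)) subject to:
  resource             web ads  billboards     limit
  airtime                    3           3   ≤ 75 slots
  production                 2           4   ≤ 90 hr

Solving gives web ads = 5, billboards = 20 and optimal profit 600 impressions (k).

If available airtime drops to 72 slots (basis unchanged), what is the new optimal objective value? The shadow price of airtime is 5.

585

Δb = -3, so new z* = 600 + (5)·(-3) = 600 − 15 = 585.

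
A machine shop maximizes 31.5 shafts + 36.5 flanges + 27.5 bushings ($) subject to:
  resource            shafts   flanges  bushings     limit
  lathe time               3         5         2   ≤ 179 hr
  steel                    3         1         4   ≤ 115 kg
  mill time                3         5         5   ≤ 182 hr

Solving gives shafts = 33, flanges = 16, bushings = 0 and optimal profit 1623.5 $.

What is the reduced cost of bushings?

At the optimum: lathe time uses 179 of 179 (binding); steel uses 115 of 115 (binding); mill time uses 179 of 182 (slack = 3).
Since mill time is not tight, its dual is 0.
Dual feasibility on the basic columns requires 3·y_lathe time + 3·y_steel = 31.5, 5·y_lathe time + 1·y_steel = 36.5.
This yields shadow prices y_lathe time = 6.5, y_steel = 4.
Reduced cost of bushings: c₃ − yᵀa₃ = 27.5 − (6.5·2 + 4·4) = 27.5 − 29 = -1.5.

-1.5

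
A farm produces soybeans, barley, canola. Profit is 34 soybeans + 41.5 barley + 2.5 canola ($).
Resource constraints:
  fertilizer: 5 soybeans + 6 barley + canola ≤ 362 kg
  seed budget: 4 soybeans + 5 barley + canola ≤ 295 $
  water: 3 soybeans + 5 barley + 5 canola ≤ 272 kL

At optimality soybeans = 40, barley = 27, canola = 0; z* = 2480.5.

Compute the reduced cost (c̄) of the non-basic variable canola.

-5

Check each constraint at x*: fertilizer 362/362 (tight); seed budget 295/295 (tight); water 255/272 (slack 17).
Slack constraints have shadow price 0 (complementary slackness).
Dual feasibility on the basic columns requires 5·y_fertilizer + 4·y_seed budget = 34, 6·y_fertilizer + 5·y_seed budget = 41.5.
Solving: y_fertilizer = 4, y_seed budget = 3.5.
Reduced cost of canola: c₃ − yᵀa₃ = 2.5 − (4·1 + 3.5·1) = 2.5 − 7.5 = -5.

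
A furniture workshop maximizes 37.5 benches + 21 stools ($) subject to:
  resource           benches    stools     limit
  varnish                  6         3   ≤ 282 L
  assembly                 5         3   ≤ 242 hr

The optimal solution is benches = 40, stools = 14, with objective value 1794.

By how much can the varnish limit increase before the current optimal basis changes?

8.4

Binding constraints: varnish, assembly. The basis is B = [[6,3],[5,3]] with det 3.
Per unit increase in varnish, x* moves by d = (1, -1.6667).
The basis stays optimal until stools reaches 0; allowable increase = 8.4 L.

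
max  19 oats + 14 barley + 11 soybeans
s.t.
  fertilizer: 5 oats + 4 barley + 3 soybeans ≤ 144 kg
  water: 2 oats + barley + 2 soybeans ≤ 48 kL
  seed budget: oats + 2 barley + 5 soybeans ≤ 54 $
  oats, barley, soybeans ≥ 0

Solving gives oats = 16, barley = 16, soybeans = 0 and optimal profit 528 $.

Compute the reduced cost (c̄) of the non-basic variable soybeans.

-2

Check each constraint at x*: fertilizer 144/144 (tight); water 48/48 (tight); seed budget 48/54 (slack 6).
Slack constraints have shadow price 0 (complementary slackness).
Dual feasibility on the basic columns requires 5·y_fertilizer + 2·y_water = 19, 4·y_fertilizer + 1·y_water = 14.
This yields shadow prices y_fertilizer = 3, y_water = 2.
Reduced cost of soybeans: c₃ − yᵀa₃ = 11 − (3·3 + 2·2) = 11 − 13 = -2.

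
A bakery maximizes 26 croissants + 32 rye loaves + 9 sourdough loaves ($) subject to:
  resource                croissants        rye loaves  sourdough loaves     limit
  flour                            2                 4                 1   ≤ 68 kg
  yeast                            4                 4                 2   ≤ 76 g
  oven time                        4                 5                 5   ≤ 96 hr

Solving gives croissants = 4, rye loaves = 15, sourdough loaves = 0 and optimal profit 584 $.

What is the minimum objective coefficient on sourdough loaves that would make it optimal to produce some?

13

Binding: flour and yeast. Non-binding: oven time (5 unused).
By complementary slackness, y = 0 for the non-binding constraint.
From A_Bᵀ y = c: 2·y_flour + 4·y_yeast = 26; 4·y_flour + 4·y_yeast = 32.
This yields shadow prices y_flour = 3, y_yeast = 5.
sourdough loaves enters the basis when its profit ≥ yᵀa₃ = 3·1 + 5·2 = 13.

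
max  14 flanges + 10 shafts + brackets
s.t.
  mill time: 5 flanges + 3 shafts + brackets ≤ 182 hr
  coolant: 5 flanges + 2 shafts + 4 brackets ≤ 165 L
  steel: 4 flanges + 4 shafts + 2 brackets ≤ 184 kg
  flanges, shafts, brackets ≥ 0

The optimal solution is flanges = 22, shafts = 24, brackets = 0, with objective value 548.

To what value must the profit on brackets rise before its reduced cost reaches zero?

4

Binding: mill time and steel. Non-binding: coolant (7 unused).
Slack constraints have shadow price 0 (complementary slackness).
Dual feasibility on the basic columns requires 5·y_mill time + 4·y_steel = 14, 3·y_mill time + 4·y_steel = 10.
→ y_mill time = 2 and y_steel = 1.
brackets enters the basis when its profit ≥ yᵀa₃ = 2·1 + 1·2 = 4.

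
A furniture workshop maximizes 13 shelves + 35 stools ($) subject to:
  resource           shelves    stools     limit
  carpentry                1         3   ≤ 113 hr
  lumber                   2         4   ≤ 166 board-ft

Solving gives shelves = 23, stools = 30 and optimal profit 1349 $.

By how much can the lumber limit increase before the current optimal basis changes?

Binding constraints: carpentry, lumber. The basis is B = [[1,3],[2,4]] with det -2.
Per unit increase in lumber, x* moves by d = (1.5, -0.5).
The basis stays optimal until stools reaches 0; allowable increase = 60 board-ft.

60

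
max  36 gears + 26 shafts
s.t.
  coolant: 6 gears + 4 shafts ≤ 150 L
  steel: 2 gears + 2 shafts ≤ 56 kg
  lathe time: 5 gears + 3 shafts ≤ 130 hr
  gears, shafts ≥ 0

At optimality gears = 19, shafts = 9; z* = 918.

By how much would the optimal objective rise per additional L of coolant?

5

Check each constraint at x*: coolant 150/150 (tight); steel 56/56 (tight); lathe time 122/130 (slack 8).
Slack constraints have shadow price 0 (complementary slackness).
The binding rows give the dual system: 6·y_coolant + 2·y_steel = 36 and 4·y_coolant + 2·y_steel = 26.
→ y_coolant = 5 and y_steel = 3.
Shadow price of coolant = 5.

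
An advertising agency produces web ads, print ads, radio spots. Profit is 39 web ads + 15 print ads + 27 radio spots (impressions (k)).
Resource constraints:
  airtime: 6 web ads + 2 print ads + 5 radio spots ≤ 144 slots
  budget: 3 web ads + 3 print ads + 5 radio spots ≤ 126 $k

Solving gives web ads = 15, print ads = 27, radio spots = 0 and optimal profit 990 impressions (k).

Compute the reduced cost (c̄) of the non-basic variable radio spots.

Both airtime and budget are binding at x*.
The binding rows give the dual system: 6·y_airtime + 3·y_budget = 39 and 2·y_airtime + 3·y_budget = 15.
This yields shadow prices y_airtime = 6, y_budget = 1.
Reduced cost of radio spots: c₃ − yᵀa₃ = 27 − (6·5 + 1·5) = 27 − 35 = -8.

-8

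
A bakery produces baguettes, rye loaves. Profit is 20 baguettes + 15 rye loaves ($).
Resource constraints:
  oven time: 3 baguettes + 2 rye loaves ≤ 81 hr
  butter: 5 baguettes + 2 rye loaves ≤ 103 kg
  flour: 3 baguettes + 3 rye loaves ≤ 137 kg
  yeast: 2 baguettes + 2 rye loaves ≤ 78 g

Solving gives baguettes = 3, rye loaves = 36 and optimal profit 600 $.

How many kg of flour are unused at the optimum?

20

flour used = 3·3 + 3·36 = 117; slack = 137 − 117 = 20.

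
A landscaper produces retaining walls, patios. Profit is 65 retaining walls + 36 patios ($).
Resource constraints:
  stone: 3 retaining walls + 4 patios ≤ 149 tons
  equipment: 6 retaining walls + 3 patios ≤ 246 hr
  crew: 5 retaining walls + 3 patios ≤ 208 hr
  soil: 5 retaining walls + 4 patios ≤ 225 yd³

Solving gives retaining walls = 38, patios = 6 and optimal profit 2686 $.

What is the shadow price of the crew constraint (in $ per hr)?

7

Check each constraint at x*: stone 138/149 (slack 11); equipment 246/246 (tight); crew 208/208 (tight); soil 214/225 (slack 11).
By complementary slackness, y = 0 for the non-binding constraints.
Dual feasibility on the basic columns requires 6·y_equipment + 5·y_crew = 65, 3·y_equipment + 3·y_crew = 36.
→ y_equipment = 5 and y_crew = 7.
Shadow price of crew = 7.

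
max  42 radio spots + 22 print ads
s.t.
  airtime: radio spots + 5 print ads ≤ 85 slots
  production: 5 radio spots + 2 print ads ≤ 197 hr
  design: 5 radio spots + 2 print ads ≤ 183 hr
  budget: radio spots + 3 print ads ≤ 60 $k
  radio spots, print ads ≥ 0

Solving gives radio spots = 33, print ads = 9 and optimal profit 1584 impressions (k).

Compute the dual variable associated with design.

8

At the optimum: airtime uses 78 of 85 (slack = 7); production uses 183 of 197 (slack = 14); design uses 183 of 183 (binding); budget uses 60 of 60 (binding).
Since airtime, production are not tight, their duals are 0.
From A_Bᵀ y = c: 5·y_design + 1·y_budget = 42; 2·y_design + 3·y_budget = 22.
This yields shadow prices y_design = 8, y_budget = 2.
Shadow price of design = 8.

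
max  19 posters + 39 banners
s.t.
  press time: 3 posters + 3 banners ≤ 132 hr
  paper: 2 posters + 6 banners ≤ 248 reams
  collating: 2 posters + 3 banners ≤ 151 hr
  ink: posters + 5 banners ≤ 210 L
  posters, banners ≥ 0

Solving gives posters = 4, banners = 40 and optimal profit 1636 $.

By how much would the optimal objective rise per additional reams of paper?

5

At the optimum: press time uses 132 of 132 (binding); paper uses 248 of 248 (binding); collating uses 128 of 151 (slack = 23); ink uses 204 of 210 (slack = 6).
Since collating, ink are not tight, their duals are 0.
Dual feasibility on the basic columns requires 3·y_press time + 2·y_paper = 19, 3·y_press time + 6·y_paper = 39.
This yields shadow prices y_press time = 3, y_paper = 5.
Shadow price of paper = 5.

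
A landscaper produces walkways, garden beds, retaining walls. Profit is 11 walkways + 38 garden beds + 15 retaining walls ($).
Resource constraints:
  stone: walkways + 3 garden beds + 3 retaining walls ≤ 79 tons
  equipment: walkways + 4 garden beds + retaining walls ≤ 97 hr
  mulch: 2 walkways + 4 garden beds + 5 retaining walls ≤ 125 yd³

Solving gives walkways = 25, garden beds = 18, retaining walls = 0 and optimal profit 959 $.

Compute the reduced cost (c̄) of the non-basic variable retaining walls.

At the optimum: stone uses 79 of 79 (binding); equipment uses 97 of 97 (binding); mulch uses 122 of 125 (slack = 3).
By complementary slackness, y = 0 for the non-binding constraint.
From A_Bᵀ y = c: 1·y_stone + 1·y_equipment = 11; 3·y_stone + 4·y_equipment = 38.
This yields shadow prices y_stone = 6, y_equipment = 5.
Reduced cost of retaining walls: c₃ − yᵀa₃ = 15 − (6·3 + 5·1) = 15 − 23 = -8.

-8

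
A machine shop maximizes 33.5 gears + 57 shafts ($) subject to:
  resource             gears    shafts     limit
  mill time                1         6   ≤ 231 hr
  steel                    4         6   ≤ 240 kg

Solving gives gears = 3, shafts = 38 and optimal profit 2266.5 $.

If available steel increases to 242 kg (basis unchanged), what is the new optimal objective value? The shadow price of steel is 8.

Δb = 2, so new z* = 2266.5 + (8)·(2) = 2266.5 + 16 = 2282.5.

2282.5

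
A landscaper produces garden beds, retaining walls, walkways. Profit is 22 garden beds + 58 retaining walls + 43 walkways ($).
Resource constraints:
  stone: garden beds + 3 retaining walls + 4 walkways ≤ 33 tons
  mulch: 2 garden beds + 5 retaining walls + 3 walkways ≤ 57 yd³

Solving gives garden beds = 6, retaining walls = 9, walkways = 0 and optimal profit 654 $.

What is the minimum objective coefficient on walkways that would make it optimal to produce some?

Both stone and mulch are binding at x*.
The binding rows give the dual system: 1·y_stone + 2·y_mulch = 22 and 3·y_stone + 5·y_mulch = 58.
This yields shadow prices y_stone = 6, y_mulch = 8.
walkways enters the basis when its profit ≥ yᵀa₃ = 6·4 + 8·3 = 48.

48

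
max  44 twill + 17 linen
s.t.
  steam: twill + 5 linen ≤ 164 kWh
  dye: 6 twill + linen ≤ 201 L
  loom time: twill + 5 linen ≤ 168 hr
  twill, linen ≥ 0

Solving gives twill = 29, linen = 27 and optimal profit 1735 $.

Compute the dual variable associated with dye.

7

Check each constraint at x*: steam 164/164 (tight); dye 201/201 (tight); loom time 164/168 (slack 4).
By complementary slackness, y = 0 for the non-binding constraint.
From A_Bᵀ y = c: 1·y_steam + 6·y_dye = 44; 5·y_steam + 1·y_dye = 17.
Solving: y_steam = 2, y_dye = 7.
Shadow price of dye = 7.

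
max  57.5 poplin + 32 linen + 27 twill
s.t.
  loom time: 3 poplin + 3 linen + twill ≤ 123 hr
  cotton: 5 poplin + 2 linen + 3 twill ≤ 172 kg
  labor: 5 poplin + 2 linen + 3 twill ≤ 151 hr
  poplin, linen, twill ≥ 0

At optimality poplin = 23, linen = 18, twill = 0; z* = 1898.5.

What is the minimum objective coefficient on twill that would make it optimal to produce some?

Binding: loom time and labor. Non-binding: cotton (21 unused).
Slack constraints have shadow price 0 (complementary slackness).
From A_Bᵀ y = c: 3·y_loom time + 5·y_labor = 57.5; 3·y_loom time + 2·y_labor = 32.
→ y_loom time = 5 and y_labor = 8.5.
twill enters the basis when its profit ≥ yᵀa₃ = 5·1 + 8.5·3 = 30.5.

30.5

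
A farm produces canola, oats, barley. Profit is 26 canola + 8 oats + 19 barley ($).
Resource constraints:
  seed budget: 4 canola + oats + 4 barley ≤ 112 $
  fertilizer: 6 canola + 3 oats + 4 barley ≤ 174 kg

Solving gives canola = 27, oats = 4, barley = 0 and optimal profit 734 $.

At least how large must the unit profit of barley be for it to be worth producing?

24

Check each constraint at x*: seed budget 112/112 (tight); fertilizer 174/174 (tight).
Dual feasibility on the basic columns requires 4·y_seed budget + 6·y_fertilizer = 26, 1·y_seed budget + 3·y_fertilizer = 8.
Solving: y_seed budget = 5, y_fertilizer = 1.
barley enters the basis when its profit ≥ yᵀa₃ = 5·4 + 1·4 = 24.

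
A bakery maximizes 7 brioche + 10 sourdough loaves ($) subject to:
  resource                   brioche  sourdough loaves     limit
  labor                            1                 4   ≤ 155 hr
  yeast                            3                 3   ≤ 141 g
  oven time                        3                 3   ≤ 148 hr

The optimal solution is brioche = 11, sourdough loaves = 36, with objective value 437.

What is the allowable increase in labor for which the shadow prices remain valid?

Binding constraints: labor, yeast. The basis is B = [[1,4],[3,3]] with det -9.
Per unit increase in labor, x* moves by d = (-0.3333, 0.3333).
The basis stays optimal until brioche reaches 0; allowable increase = 33 hr.

33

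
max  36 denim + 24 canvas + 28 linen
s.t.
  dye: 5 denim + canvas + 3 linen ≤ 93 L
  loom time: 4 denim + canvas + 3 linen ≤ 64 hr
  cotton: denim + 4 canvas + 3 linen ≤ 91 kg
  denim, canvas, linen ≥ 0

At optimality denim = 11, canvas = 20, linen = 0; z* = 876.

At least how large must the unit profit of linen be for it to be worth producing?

Binding: loom time and cotton. Non-binding: dye (18 unused).
Slack constraints have shadow price 0 (complementary slackness).
The binding rows give the dual system: 4·y_loom time + 1·y_cotton = 36 and 1·y_loom time + 4·y_cotton = 24.
→ y_loom time = 8 and y_cotton = 4.
linen enters the basis when its profit ≥ yᵀa₃ = 8·3 + 4·3 = 36.

36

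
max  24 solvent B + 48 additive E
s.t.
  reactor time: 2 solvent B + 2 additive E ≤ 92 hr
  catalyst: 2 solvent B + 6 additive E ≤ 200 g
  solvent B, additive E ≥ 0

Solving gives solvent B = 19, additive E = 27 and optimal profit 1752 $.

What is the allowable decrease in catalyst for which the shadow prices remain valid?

108

Binding constraints: reactor time, catalyst. The basis is B = [[2,2],[2,6]] with det 8.
Per unit decrease in catalyst, x* moves by d = (0.25, -0.25).
The basis stays optimal until additive E reaches 0; allowable decrease = 108 g.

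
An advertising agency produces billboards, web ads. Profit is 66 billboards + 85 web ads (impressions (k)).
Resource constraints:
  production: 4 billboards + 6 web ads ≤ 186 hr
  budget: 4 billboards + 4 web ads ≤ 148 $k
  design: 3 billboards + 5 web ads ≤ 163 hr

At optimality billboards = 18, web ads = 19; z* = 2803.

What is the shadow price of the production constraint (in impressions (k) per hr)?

9.5

At the optimum: production uses 186 of 186 (binding); budget uses 148 of 148 (binding); design uses 149 of 163 (slack = 14).
By complementary slackness, y = 0 for the non-binding constraint.
Dual feasibility on the basic columns requires 4·y_production + 4·y_budget = 66, 6·y_production + 4·y_budget = 85.
This yields shadow prices y_production = 9.5, y_budget = 7.
Shadow price of production = 9.5.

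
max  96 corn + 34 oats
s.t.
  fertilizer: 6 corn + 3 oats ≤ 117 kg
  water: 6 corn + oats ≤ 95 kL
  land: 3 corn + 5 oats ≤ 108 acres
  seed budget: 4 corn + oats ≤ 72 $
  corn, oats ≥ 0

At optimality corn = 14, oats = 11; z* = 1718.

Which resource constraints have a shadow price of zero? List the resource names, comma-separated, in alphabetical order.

land, seed budget

fertilizer: 117/117 (binding)
water: 95/95 (binding)
land: 97/108 (slack 11)
seed budget: 67/72 (slack 5)
By complementary slackness, a constraint with positive slack has shadow price 0 → land, seed budget.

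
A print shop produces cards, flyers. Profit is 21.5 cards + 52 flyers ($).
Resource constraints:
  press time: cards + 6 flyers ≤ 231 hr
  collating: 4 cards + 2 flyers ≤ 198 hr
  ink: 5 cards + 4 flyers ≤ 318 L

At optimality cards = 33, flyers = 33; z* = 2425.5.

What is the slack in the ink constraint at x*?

21

ink used = 5·33 + 4·33 = 297; slack = 318 − 297 = 21.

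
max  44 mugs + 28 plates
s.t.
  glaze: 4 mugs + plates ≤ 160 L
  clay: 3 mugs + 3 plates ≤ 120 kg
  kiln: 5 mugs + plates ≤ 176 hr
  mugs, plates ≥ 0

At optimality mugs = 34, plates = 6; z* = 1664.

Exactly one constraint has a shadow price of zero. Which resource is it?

glaze

glaze: 142/160 (slack 18)
clay: 120/120 (binding)
kiln: 176/176 (binding)
By complementary slackness, a constraint with positive slack has shadow price 0 → glaze.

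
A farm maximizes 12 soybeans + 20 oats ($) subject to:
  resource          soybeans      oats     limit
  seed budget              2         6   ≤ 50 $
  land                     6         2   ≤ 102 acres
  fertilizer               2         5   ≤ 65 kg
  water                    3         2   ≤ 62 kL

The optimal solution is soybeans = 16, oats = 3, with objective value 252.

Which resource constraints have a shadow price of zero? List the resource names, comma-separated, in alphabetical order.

fertilizer, water

seed budget: 50/50 (binding)
land: 102/102 (binding)
fertilizer: 47/65 (slack 18)
water: 54/62 (slack 8)
By complementary slackness, a constraint with positive slack has shadow price 0 → fertilizer, water.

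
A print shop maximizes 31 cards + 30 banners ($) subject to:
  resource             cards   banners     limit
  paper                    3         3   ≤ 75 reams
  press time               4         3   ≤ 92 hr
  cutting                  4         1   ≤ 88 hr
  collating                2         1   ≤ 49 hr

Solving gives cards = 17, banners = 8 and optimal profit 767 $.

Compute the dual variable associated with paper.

Binding: paper and press time. Non-binding: cutting (12 unused), collating (7 unused).
Slack constraints have shadow price 0 (complementary slackness).
Dual feasibility on the basic columns requires 3·y_paper + 4·y_press time = 31, 3·y_paper + 3·y_press time = 30.
→ y_paper = 9 and y_press time = 1.
Shadow price of paper = 9.

9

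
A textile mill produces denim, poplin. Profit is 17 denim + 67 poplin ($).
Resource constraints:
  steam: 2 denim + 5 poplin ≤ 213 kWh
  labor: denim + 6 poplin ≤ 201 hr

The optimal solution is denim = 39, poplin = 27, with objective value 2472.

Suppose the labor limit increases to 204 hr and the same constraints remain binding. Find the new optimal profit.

2493

At the optimum: steam uses 213 of 213 (binding); labor uses 201 of 201 (binding).
The binding rows give the dual system: 2·y_steam + 1·y_labor = 17 and 5·y_steam + 6·y_labor = 67.
This yields shadow prices y_steam = 5, y_labor = 7.
Δz = y_labor·Δb = 7 × (3) = 21, so new z* = 2472 + 21 = 2493.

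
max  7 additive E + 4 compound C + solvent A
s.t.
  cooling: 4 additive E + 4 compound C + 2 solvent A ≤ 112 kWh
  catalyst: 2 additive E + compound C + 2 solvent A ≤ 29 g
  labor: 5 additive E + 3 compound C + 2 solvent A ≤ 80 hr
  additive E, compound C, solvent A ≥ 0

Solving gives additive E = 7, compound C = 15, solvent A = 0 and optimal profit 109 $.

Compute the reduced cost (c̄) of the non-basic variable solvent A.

Check each constraint at x*: cooling 88/112 (slack 24); catalyst 29/29 (tight); labor 80/80 (tight).
By complementary slackness, y = 0 for the non-binding constraint.
The binding rows give the dual system: 2·y_catalyst + 5·y_labor = 7 and 1·y_catalyst + 3·y_labor = 4.
→ y_catalyst = 1 and y_labor = 1.
Reduced cost of solvent A: c₃ − yᵀa₃ = 1 − (1·2 + 1·2) = 1 − 4 = -3.

-3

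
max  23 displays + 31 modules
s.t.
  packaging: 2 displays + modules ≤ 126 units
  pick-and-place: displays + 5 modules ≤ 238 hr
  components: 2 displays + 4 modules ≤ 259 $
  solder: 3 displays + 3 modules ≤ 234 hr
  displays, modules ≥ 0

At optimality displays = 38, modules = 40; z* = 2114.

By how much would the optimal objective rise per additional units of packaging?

At the optimum: packaging uses 116 of 126 (slack = 10); pick-and-place uses 238 of 238 (binding); components uses 236 of 259 (slack = 23); solder uses 234 of 234 (binding).
By complementary slackness, y = 0 for the non-binding constraints.
From A_Bᵀ y = c: 1·y_pick-and-place + 3·y_solder = 23; 5·y_pick-and-place + 3·y_solder = 31.
This yields shadow prices y_pick-and-place = 2, y_solder = 7.
Shadow price of packaging = 0.

0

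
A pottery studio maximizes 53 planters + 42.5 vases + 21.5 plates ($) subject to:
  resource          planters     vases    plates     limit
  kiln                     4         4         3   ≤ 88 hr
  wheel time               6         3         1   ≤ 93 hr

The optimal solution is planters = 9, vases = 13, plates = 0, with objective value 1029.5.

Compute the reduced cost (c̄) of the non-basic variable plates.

-6

Check each constraint at x*: kiln 88/88 (tight); wheel time 93/93 (tight).
From A_Bᵀ y = c: 4·y_kiln + 6·y_wheel time = 53; 4·y_kiln + 3·y_wheel time = 42.5.
→ y_kiln = 8 and y_wheel time = 3.5.
Reduced cost of plates: c₃ − yᵀa₃ = 21.5 − (8·3 + 3.5·1) = 21.5 − 27.5 = -6.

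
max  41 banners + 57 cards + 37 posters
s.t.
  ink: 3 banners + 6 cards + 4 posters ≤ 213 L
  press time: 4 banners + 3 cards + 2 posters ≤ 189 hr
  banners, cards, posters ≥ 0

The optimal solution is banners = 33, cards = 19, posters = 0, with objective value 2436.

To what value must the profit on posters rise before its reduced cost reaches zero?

38

At the optimum: ink uses 213 of 213 (binding); press time uses 189 of 189 (binding).
The binding rows give the dual system: 3·y_ink + 4·y_press time = 41 and 6·y_ink + 3·y_press time = 57.
Solving: y_ink = 7, y_press time = 5.
posters enters the basis when its profit ≥ yᵀa₃ = 7·4 + 5·2 = 38.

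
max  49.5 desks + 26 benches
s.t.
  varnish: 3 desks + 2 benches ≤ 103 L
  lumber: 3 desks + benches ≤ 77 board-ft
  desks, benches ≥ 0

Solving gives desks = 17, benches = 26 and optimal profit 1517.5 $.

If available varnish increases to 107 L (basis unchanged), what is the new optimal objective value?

Both varnish and lumber are binding at x*.
Dual feasibility on the basic columns requires 3·y_varnish + 3·y_lumber = 49.5, 2·y_varnish + 1·y_lumber = 26.
This yields shadow prices y_varnish = 9.5, y_lumber = 7.
Δz = y_varnish·Δb = 9.5 × (4) = 38, so new z* = 1517.5 + 38 = 1555.5.

1555.5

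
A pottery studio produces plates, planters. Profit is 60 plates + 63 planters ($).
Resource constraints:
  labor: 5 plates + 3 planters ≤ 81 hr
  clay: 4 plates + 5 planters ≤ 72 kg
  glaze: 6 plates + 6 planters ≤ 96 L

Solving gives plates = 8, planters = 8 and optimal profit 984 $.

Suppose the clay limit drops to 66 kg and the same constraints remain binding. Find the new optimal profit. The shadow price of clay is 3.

Δb = -6, so new z* = 984 + (3)·(-6) = 984 − 18 = 966.

966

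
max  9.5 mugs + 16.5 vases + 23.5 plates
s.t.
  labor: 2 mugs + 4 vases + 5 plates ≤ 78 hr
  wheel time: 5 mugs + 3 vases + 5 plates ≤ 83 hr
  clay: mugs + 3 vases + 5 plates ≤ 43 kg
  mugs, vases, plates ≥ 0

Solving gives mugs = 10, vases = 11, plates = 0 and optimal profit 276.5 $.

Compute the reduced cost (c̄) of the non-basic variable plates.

-4

Binding: wheel time and clay. Non-binding: labor (14 unused).
Slack constraints have shadow price 0 (complementary slackness).
Dual feasibility on the basic columns requires 5·y_wheel time + 1·y_clay = 9.5, 3·y_wheel time + 3·y_clay = 16.5.
This yields shadow prices y_wheel time = 1, y_clay = 4.5.
Reduced cost of plates: c₃ − yᵀa₃ = 23.5 − (1·5 + 4.5·5) = 23.5 − 27.5 = -4.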